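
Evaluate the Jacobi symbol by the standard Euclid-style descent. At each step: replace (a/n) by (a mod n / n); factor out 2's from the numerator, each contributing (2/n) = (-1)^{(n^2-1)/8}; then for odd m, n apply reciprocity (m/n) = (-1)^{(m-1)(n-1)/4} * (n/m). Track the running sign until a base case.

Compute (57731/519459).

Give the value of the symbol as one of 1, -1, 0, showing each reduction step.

flip (57731/519459) -> (519459/57731): both odd, 57731 mod 4 = 3, 519459 mod 4 = 3, so the flip contributes -1; sign now -1
(519459/57731): 519459 mod 57731 = 57611, so (519459/57731) = (57611/57731)
flip (57611/57731) -> (57731/57611): both odd, 57611 mod 4 = 3, 57731 mod 4 = 3, so the flip contributes -1; sign now +1
(57731/57611): 57731 mod 57611 = 120, so (57731/57611) = (120/57611)
factor out 2^3: 120 = 2^3·15; with 57611 mod 8 = 3, (2/57611) = -1; sign now -1; continue with (15/57611)
flip (15/57611) -> (57611/15): both odd, 15 mod 4 = 3, 57611 mod 4 = 3, so the flip contributes -1; sign now +1
(57611/15): 57611 mod 15 = 11, so (57611/15) = (11/15)
flip (11/15) -> (15/11): both odd, 11 mod 4 = 3, 15 mod 4 = 3, so the flip contributes -1; sign now -1
(15/11): 15 mod 11 = 4, so (15/11) = (4/11)
factor out 2^2: 4 = 2^2·1; with 11 mod 8 = 3, (2/11) = -1; sign now -1; continue with (1/11)
reached (1/11) = 1, so the symbol is -1

-1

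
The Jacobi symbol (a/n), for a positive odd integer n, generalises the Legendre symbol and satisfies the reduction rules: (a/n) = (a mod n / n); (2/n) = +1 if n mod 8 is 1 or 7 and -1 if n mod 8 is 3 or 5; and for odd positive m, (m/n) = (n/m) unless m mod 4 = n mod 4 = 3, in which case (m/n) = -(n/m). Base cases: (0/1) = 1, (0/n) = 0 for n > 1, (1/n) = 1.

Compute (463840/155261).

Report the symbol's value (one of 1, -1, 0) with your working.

(463840/155261) = (153318/155261)   [reduce mod 155261]
153318 = 2^1·76659; (2/155261) = -1 since 155261 mod 8 = 5, so (153318/155261) = (-1)^1·(76659/155261); sign now -1
reciprocity: (76659/155261) = +1·(155261/76659) since 76659 mod 4 = 3, 155261 mod 4 = 1; sign now -1
(155261/76659) = (1943/76659)   [reduce mod 76659]
reciprocity: (1943/76659) = -1·(76659/1943) since 1943 mod 4 = 3, 76659 mod 4 = 3; sign now +1
(76659/1943) = (882/1943)   [reduce mod 1943]
882 = 2^1·441; (2/1943) = +1 since 1943 mod 8 = 7, so (882/1943) = (+1)^1·(441/1943); sign now +1
reciprocity: (441/1943) = +1·(1943/441) since 441 mod 4 = 1, 1943 mod 4 = 3; sign now +1
(1943/441) = (179/441)   [reduce mod 441]
reciprocity: (179/441) = +1·(441/179) since 179 mod 4 = 3, 441 mod 4 = 1; sign now +1
(441/179) = (83/179)   [reduce mod 179]
reciprocity: (83/179) = -1·(179/83) since 83 mod 4 = 3, 179 mod 4 = 3; sign now -1
(179/83) = (13/83)   [reduce mod 83]
reciprocity: (13/83) = +1·(83/13) since 13 mod 4 = 1, 83 mod 4 = 3; sign now -1
(83/13) = (5/13)   [reduce mod 13]
reciprocity: (5/13) = +1·(13/5) since 5 mod 4 = 1, 13 mod 4 = 1; sign now -1
(13/5) = (3/5)   [reduce mod 5]
reciprocity: (3/5) = +1·(5/3) since 3 mod 4 = 3, 5 mod 4 = 1; sign now -1
(5/3) = (2/3)   [reduce mod 3]
2 = 2^1·1; (2/3) = -1 since 3 mod 8 = 3, so (2/3) = (-1)^1·(1/3); sign now +1
(1/3) = 1; final value = sign = +1

1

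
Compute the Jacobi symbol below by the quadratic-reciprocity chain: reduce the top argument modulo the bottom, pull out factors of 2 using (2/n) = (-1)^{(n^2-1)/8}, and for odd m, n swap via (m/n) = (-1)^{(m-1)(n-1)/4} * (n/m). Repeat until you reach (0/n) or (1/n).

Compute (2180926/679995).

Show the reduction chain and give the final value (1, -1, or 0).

(2180926/679995): 2180926 mod 679995 = 140941, so (2180926/679995) = (140941/679995)
flip (140941/679995) -> (679995/140941): both odd, 140941 mod 4 = 1, 679995 mod 4 = 3, so the flip contributes +1; sign now +1
(679995/140941): 679995 mod 140941 = 116231, so (679995/140941) = (116231/140941)
flip (116231/140941) -> (140941/116231): both odd, 116231 mod 4 = 3, 140941 mod 4 = 1, so the flip contributes +1; sign now +1
(140941/116231): 140941 mod 116231 = 24710, so (140941/116231) = (24710/116231)
factor out 2^1: 24710 = 2^1·12355; with 116231 mod 8 = 7, (2/116231) = +1; sign now +1; continue with (12355/116231)
flip (12355/116231) -> (116231/12355): both odd, 12355 mod 4 = 3, 116231 mod 4 = 3, so the flip contributes -1; sign now -1
(116231/12355): 116231 mod 12355 = 5036, so (116231/12355) = (5036/12355)
factor out 2^2: 5036 = 2^2·1259; with 12355 mod 8 = 3, (2/12355) = -1; sign now -1; continue with (1259/12355)
flip (1259/12355) -> (12355/1259): both odd, 1259 mod 4 = 3, 12355 mod 4 = 3, so the flip contributes -1; sign now +1
(12355/1259): 12355 mod 1259 = 1024, so (12355/1259) = (1024/1259)
factor out 2^10: 1024 = 2^10·1; with 1259 mod 8 = 3, (2/1259) = -1; sign now +1; continue with (1/1259)
reached (1/1259) = 1, so the symbol is +1

1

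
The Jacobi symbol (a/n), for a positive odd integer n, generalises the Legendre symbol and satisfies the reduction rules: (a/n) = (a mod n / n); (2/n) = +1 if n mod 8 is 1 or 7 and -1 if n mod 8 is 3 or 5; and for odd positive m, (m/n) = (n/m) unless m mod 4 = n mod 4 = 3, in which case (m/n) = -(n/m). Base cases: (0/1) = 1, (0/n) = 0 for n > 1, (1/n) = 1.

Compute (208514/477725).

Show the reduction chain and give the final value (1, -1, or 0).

1

factor out 2^1: 208514 = 2^1·104257; with 477725 mod 8 = 5, (2/477725) = -1; sign now -1; continue with (104257/477725)
flip (104257/477725) -> (477725/104257): both odd, 104257 mod 4 = 1, 477725 mod 4 = 1, so the flip contributes +1; sign now -1
(477725/104257): 477725 mod 104257 = 60697, so (477725/104257) = (60697/104257)
flip (60697/104257) -> (104257/60697): both odd, 60697 mod 4 = 1, 104257 mod 4 = 1, so the flip contributes +1; sign now -1
(104257/60697): 104257 mod 60697 = 43560, so (104257/60697) = (43560/60697)
factor out 2^3: 43560 = 2^3·5445; with 60697 mod 8 = 1, (2/60697) = +1; sign now -1; continue with (5445/60697)
flip (5445/60697) -> (60697/5445): both odd, 5445 mod 4 = 1, 60697 mod 4 = 1, so the flip contributes +1; sign now -1
(60697/5445): 60697 mod 5445 = 802, so (60697/5445) = (802/5445)
factor out 2^1: 802 = 2^1·401; with 5445 mod 8 = 5, (2/5445) = -1; sign now +1; continue with (401/5445)
flip (401/5445) -> (5445/401): both odd, 401 mod 4 = 1, 5445 mod 4 = 1, so the flip contributes +1; sign now +1
(5445/401): 5445 mod 401 = 232, so (5445/401) = (232/401)
factor out 2^3: 232 = 2^3·29; with 401 mod 8 = 1, (2/401) = +1; sign now +1; continue with (29/401)
flip (29/401) -> (401/29): both odd, 29 mod 4 = 1, 401 mod 4 = 1, so the flip contributes +1; sign now +1
(401/29): 401 mod 29 = 24, so (401/29) = (24/29)
factor out 2^3: 24 = 2^3·3; with 29 mod 8 = 5, (2/29) = -1; sign now -1; continue with (3/29)
flip (3/29) -> (29/3): both odd, 3 mod 4 = 3, 29 mod 4 = 1, so the flip contributes +1; sign now -1
(29/3): 29 mod 3 = 2, so (29/3) = (2/3)
factor out 2^1: 2 = 2^1·1; with 3 mod 8 = 3, (2/3) = -1; sign now +1; continue with (1/3)
reached (1/3) = 1, so the symbol is +1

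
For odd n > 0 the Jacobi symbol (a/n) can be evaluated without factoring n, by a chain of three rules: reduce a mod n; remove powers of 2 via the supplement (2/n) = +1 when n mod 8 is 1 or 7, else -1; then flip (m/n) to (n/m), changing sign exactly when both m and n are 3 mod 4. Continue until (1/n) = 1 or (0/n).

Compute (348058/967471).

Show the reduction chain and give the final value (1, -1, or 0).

factor out 2^1: 348058 = 2^1·174029; with 967471 mod 8 = 7, (2/967471) = +1; sign now +1; continue with (174029/967471)
flip (174029/967471) -> (967471/174029): both odd, 174029 mod 4 = 1, 967471 mod 4 = 3, so the flip contributes +1; sign now +1
(967471/174029): 967471 mod 174029 = 97326, so (967471/174029) = (97326/174029)
factor out 2^1: 97326 = 2^1·48663; with 174029 mod 8 = 5, (2/174029) = -1; sign now -1; continue with (48663/174029)
flip (48663/174029) -> (174029/48663): both odd, 48663 mod 4 = 3, 174029 mod 4 = 1, so the flip contributes +1; sign now -1
(174029/48663): 174029 mod 48663 = 28040, so (174029/48663) = (28040/48663)
factor out 2^3: 28040 = 2^3·3505; with 48663 mod 8 = 7, (2/48663) = +1; sign now -1; continue with (3505/48663)
flip (3505/48663) -> (48663/3505): both odd, 3505 mod 4 = 1, 48663 mod 4 = 3, so the flip contributes +1; sign now -1
(48663/3505): 48663 mod 3505 = 3098, so (48663/3505) = (3098/3505)
factor out 2^1: 3098 = 2^1·1549; with 3505 mod 8 = 1, (2/3505) = +1; sign now -1; continue with (1549/3505)
flip (1549/3505) -> (3505/1549): both odd, 1549 mod 4 = 1, 3505 mod 4 = 1, so the flip contributes +1; sign now -1
(3505/1549): 3505 mod 1549 = 407, so (3505/1549) = (407/1549)
flip (407/1549) -> (1549/407): both odd, 407 mod 4 = 3, 1549 mod 4 = 1, so the flip contributes +1; sign now -1
(1549/407): 1549 mod 407 = 328, so (1549/407) = (328/407)
factor out 2^3: 328 = 2^3·41; with 407 mod 8 = 7, (2/407) = +1; sign now -1; continue with (41/407)
flip (41/407) -> (407/41): both odd, 41 mod 4 = 1, 407 mod 4 = 3, so the flip contributes +1; sign now -1
(407/41): 407 mod 41 = 38, so (407/41) = (38/41)
factor out 2^1: 38 = 2^1·19; with 41 mod 8 = 1, (2/41) = +1; sign now -1; continue with (19/41)
flip (19/41) -> (41/19): both odd, 19 mod 4 = 3, 41 mod 4 = 1, so the flip contributes +1; sign now -1
(41/19): 41 mod 19 = 3, so (41/19) = (3/19)
flip (3/19) -> (19/3): both odd, 3 mod 4 = 3, 19 mod 4 = 3, so the flip contributes -1; sign now +1
(19/3): 19 mod 3 = 1, so (19/3) = (1/3)
reached (1/3) = 1, so the symbol is +1

1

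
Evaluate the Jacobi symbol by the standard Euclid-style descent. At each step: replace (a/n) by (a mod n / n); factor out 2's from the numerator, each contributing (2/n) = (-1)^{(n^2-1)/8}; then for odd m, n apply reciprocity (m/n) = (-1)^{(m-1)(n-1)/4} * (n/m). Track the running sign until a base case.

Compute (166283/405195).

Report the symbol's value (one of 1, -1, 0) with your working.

-1

flip (166283/405195) -> (405195/166283): both odd, 166283 mod 4 = 3, 405195 mod 4 = 3, so the flip contributes -1; sign now -1
(405195/166283): 405195 mod 166283 = 72629, so (405195/166283) = (72629/166283)
flip (72629/166283) -> (166283/72629): both odd, 72629 mod 4 = 1, 166283 mod 4 = 3, so the flip contributes +1; sign now -1
(166283/72629): 166283 mod 72629 = 21025, so (166283/72629) = (21025/72629)
flip (21025/72629) -> (72629/21025): both odd, 21025 mod 4 = 1, 72629 mod 4 = 1, so the flip contributes +1; sign now -1
(72629/21025): 72629 mod 21025 = 9554, so (72629/21025) = (9554/21025)
factor out 2^1: 9554 = 2^1·4777; with 21025 mod 8 = 1, (2/21025) = +1; sign now -1; continue with (4777/21025)
flip (4777/21025) -> (21025/4777): both odd, 4777 mod 4 = 1, 21025 mod 4 = 1, so the flip contributes +1; sign now -1
(21025/4777): 21025 mod 4777 = 1917, so (21025/4777) = (1917/4777)
flip (1917/4777) -> (4777/1917): both odd, 1917 mod 4 = 1, 4777 mod 4 = 1, so the flip contributes +1; sign now -1
(4777/1917): 4777 mod 1917 = 943, so (4777/1917) = (943/1917)
flip (943/1917) -> (1917/943): both odd, 943 mod 4 = 3, 1917 mod 4 = 1, so the flip contributes +1; sign now -1
(1917/943): 1917 mod 943 = 31, so (1917/943) = (31/943)
flip (31/943) -> (943/31): both odd, 31 mod 4 = 3, 943 mod 4 = 3, so the flip contributes -1; sign now +1
(943/31): 943 mod 31 = 13, so (943/31) = (13/31)
flip (13/31) -> (31/13): both odd, 13 mod 4 = 1, 31 mod 4 = 3, so the flip contributes +1; sign now +1
(31/13): 31 mod 13 = 5, so (31/13) = (5/13)
flip (5/13) -> (13/5): both odd, 5 mod 4 = 1, 13 mod 4 = 1, so the flip contributes +1; sign now +1
(13/5): 13 mod 5 = 3, so (13/5) = (3/5)
flip (3/5) -> (5/3): both odd, 3 mod 4 = 3, 5 mod 4 = 1, so the flip contributes +1; sign now +1
(5/3): 5 mod 3 = 2, so (5/3) = (2/3)
factor out 2^1: 2 = 2^1·1; with 3 mod 8 = 3, (2/3) = -1; sign now -1; continue with (1/3)
reached (1/3) = 1, so the symbol is -1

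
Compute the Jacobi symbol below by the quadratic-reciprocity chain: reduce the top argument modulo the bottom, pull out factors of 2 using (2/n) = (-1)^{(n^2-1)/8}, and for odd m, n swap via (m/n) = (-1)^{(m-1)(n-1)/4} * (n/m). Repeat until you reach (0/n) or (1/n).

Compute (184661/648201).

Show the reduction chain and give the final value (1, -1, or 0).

reciprocity: (184661/648201) = +1·(648201/184661) since 184661 mod 4 = 1, 648201 mod 4 = 1; sign now +1
(648201/184661) = (94218/184661)   [reduce mod 184661]
94218 = 2^1·47109; (2/184661) = -1 since 184661 mod 8 = 5, so (94218/184661) = (-1)^1·(47109/184661); sign now -1
reciprocity: (47109/184661) = +1·(184661/47109) since 47109 mod 4 = 1, 184661 mod 4 = 1; sign now -1
(184661/47109) = (43334/47109)   [reduce mod 47109]
43334 = 2^1·21667; (2/47109) = -1 since 47109 mod 8 = 5, so (43334/47109) = (-1)^1·(21667/47109); sign now +1
reciprocity: (21667/47109) = +1·(47109/21667) since 21667 mod 4 = 3, 47109 mod 4 = 1; sign now +1
(47109/21667) = (3775/21667)   [reduce mod 21667]
reciprocity: (3775/21667) = -1·(21667/3775) since 3775 mod 4 = 3, 21667 mod 4 = 3; sign now -1
(21667/3775) = (2792/3775)   [reduce mod 3775]
2792 = 2^3·349; (2/3775) = +1 since 3775 mod 8 = 7, so (2792/3775) = (+1)^3·(349/3775); sign now -1
reciprocity: (349/3775) = +1·(3775/349) since 349 mod 4 = 1, 3775 mod 4 = 3; sign now -1
(3775/349) = (285/349)   [reduce mod 349]
reciprocity: (285/349) = +1·(349/285) since 285 mod 4 = 1, 349 mod 4 = 1; sign now -1
(349/285) = (64/285)   [reduce mod 285]
64 = 2^6·1; (2/285) = -1 since 285 mod 8 = 5, so (64/285) = (-1)^6·(1/285); sign now -1
(1/285) = 1; final value = sign = -1

-1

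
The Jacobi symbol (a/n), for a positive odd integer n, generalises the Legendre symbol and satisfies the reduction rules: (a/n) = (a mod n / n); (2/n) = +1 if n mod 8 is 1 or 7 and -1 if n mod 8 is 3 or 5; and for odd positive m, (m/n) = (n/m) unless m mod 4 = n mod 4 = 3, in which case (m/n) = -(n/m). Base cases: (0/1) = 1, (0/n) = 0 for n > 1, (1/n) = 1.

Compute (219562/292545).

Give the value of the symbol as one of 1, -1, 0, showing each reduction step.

factor out 2^1: 219562 = 2^1·109781; with 292545 mod 8 = 1, (2/292545) = +1; sign now +1; continue with (109781/292545)
flip (109781/292545) -> (292545/109781): both odd, 109781 mod 4 = 1, 292545 mod 4 = 1, so the flip contributes +1; sign now +1
(292545/109781): 292545 mod 109781 = 72983, so (292545/109781) = (72983/109781)
flip (72983/109781) -> (109781/72983): both odd, 72983 mod 4 = 3, 109781 mod 4 = 1, so the flip contributes +1; sign now +1
(109781/72983): 109781 mod 72983 = 36798, so (109781/72983) = (36798/72983)
factor out 2^1: 36798 = 2^1·18399; with 72983 mod 8 = 7, (2/72983) = +1; sign now +1; continue with (18399/72983)
flip (18399/72983) -> (72983/18399): both odd, 18399 mod 4 = 3, 72983 mod 4 = 3, so the flip contributes -1; sign now -1
(72983/18399): 72983 mod 18399 = 17786, so (72983/18399) = (17786/18399)
factor out 2^1: 17786 = 2^1·8893; with 18399 mod 8 = 7, (2/18399) = +1; sign now -1; continue with (8893/18399)
flip (8893/18399) -> (18399/8893): both odd, 8893 mod 4 = 1, 18399 mod 4 = 3, so the flip contributes +1; sign now -1
(18399/8893): 18399 mod 8893 = 613, so (18399/8893) = (613/8893)
flip (613/8893) -> (8893/613): both odd, 613 mod 4 = 1, 8893 mod 4 = 1, so the flip contributes +1; sign now -1
(8893/613): 8893 mod 613 = 311, so (8893/613) = (311/613)
flip (311/613) -> (613/311): both odd, 311 mod 4 = 3, 613 mod 4 = 1, so the flip contributes +1; sign now -1
(613/311): 613 mod 311 = 302, so (613/311) = (302/311)
factor out 2^1: 302 = 2^1·151; with 311 mod 8 = 7, (2/311) = +1; sign now -1; continue with (151/311)
flip (151/311) -> (311/151): both odd, 151 mod 4 = 3, 311 mod 4 = 3, so the flip contributes -1; sign now +1
(311/151): 311 mod 151 = 9, so (311/151) = (9/151)
flip (9/151) -> (151/9): both odd, 9 mod 4 = 1, 151 mod 4 = 3, so the flip contributes +1; sign now +1
(151/9): 151 mod 9 = 7, so (151/9) = (7/9)
flip (7/9) -> (9/7): both odd, 7 mod 4 = 3, 9 mod 4 = 1, so the flip contributes +1; sign now +1
(9/7): 9 mod 7 = 2, so (9/7) = (2/7)
factor out 2^1: 2 = 2^1·1; with 7 mod 8 = 7, (2/7) = +1; sign now +1; continue with (1/7)
reached (1/7) = 1, so the symbol is +1

1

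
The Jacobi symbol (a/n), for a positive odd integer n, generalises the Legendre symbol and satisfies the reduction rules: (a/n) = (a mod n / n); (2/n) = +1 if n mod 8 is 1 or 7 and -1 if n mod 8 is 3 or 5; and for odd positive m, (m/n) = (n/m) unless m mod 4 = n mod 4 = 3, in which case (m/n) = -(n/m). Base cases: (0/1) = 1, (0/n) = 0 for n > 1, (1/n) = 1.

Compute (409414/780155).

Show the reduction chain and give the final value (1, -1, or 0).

1

409414 = 2^1·204707; (2/780155) = -1 since 780155 mod 8 = 3, so (409414/780155) = (-1)^1·(204707/780155); sign now -1
reciprocity: (204707/780155) = -1·(780155/204707) since 204707 mod 4 = 3, 780155 mod 4 = 3; sign now +1
(780155/204707) = (166034/204707)   [reduce mod 204707]
166034 = 2^1·83017; (2/204707) = -1 since 204707 mod 8 = 3, so (166034/204707) = (-1)^1·(83017/204707); sign now -1
reciprocity: (83017/204707) = +1·(204707/83017) since 83017 mod 4 = 1, 204707 mod 4 = 3; sign now -1
(204707/83017) = (38673/83017)   [reduce mod 83017]
reciprocity: (38673/83017) = +1·(83017/38673) since 38673 mod 4 = 1, 83017 mod 4 = 1; sign now -1
(83017/38673) = (5671/38673)   [reduce mod 38673]
reciprocity: (5671/38673) = +1·(38673/5671) since 5671 mod 4 = 3, 38673 mod 4 = 1; sign now -1
(38673/5671) = (4647/5671)   [reduce mod 5671]
reciprocity: (4647/5671) = -1·(5671/4647) since 4647 mod 4 = 3, 5671 mod 4 = 3; sign now +1
(5671/4647) = (1024/4647)   [reduce mod 4647]
1024 = 2^10·1; (2/4647) = +1 since 4647 mod 8 = 7, so (1024/4647) = (+1)^10·(1/4647); sign now +1
(1/4647) = 1; final value = sign = +1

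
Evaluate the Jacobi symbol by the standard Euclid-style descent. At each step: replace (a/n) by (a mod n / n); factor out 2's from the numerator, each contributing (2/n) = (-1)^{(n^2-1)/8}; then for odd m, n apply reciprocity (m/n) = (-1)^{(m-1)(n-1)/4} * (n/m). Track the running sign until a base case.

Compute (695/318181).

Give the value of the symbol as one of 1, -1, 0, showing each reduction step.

-1

reciprocity: (695/318181) = +1·(318181/695) since 695 mod 4 = 3, 318181 mod 4 = 1; sign now +1
(318181/695) = (566/695)   [reduce mod 695]
566 = 2^1·283; (2/695) = +1 since 695 mod 8 = 7, so (566/695) = (+1)^1·(283/695); sign now +1
reciprocity: (283/695) = -1·(695/283) since 283 mod 4 = 3, 695 mod 4 = 3; sign now -1
(695/283) = (129/283)   [reduce mod 283]
reciprocity: (129/283) = +1·(283/129) since 129 mod 4 = 1, 283 mod 4 = 3; sign now -1
(283/129) = (25/129)   [reduce mod 129]
reciprocity: (25/129) = +1·(129/25) since 25 mod 4 = 1, 129 mod 4 = 1; sign now -1
(129/25) = (4/25)   [reduce mod 25]
4 = 2^2·1; (2/25) = +1 since 25 mod 8 = 1, so (4/25) = (+1)^2·(1/25); sign now -1
(1/25) = 1; final value = sign = -1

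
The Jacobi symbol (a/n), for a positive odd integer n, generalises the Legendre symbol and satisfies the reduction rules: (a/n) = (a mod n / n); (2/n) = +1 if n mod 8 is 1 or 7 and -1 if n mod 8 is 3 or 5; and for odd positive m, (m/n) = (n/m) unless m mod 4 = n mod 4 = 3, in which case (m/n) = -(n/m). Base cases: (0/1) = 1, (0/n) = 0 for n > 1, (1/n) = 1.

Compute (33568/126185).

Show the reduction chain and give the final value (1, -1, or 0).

33568 = 2^5·1049; (2/126185) = +1 since 126185 mod 8 = 1, so (33568/126185) = (+1)^5·(1049/126185); sign now +1
reciprocity: (1049/126185) = +1·(126185/1049) since 1049 mod 4 = 1, 126185 mod 4 = 1; sign now +1
(126185/1049) = (305/1049)   [reduce mod 1049]
reciprocity: (305/1049) = +1·(1049/305) since 305 mod 4 = 1, 1049 mod 4 = 1; sign now +1
(1049/305) = (134/305)   [reduce mod 305]
134 = 2^1·67; (2/305) = +1 since 305 mod 8 = 1, so (134/305) = (+1)^1·(67/305); sign now +1
reciprocity: (67/305) = +1·(305/67) since 67 mod 4 = 3, 305 mod 4 = 1; sign now +1
(305/67) = (37/67)   [reduce mod 67]
reciprocity: (37/67) = +1·(67/37) since 37 mod 4 = 1, 67 mod 4 = 3; sign now +1
(67/37) = (30/37)   [reduce mod 37]
30 = 2^1·15; (2/37) = -1 since 37 mod 8 = 5, so (30/37) = (-1)^1·(15/37); sign now -1
reciprocity: (15/37) = +1·(37/15) since 15 mod 4 = 3, 37 mod 4 = 1; sign now -1
(37/15) = (7/15)   [reduce mod 15]
reciprocity: (7/15) = -1·(15/7) since 7 mod 4 = 3, 15 mod 4 = 3; sign now +1
(15/7) = (1/7)   [reduce mod 7]
(1/7) = 1; final value = sign = +1

1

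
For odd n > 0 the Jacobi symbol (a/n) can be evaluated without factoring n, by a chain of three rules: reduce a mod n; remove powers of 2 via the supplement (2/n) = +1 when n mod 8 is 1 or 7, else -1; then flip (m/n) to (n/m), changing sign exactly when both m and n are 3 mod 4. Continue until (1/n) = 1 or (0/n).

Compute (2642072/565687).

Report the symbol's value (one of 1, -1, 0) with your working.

(2642072/565687) = (379324/565687)   [reduce mod 565687]
379324 = 2^2·94831; (2/565687) = +1 since 565687 mod 8 = 7, so (379324/565687) = (+1)^2·(94831/565687); sign now +1
reciprocity: (94831/565687) = -1·(565687/94831) since 94831 mod 4 = 3, 565687 mod 4 = 3; sign now -1
(565687/94831) = (91532/94831)   [reduce mod 94831]
91532 = 2^2·22883; (2/94831) = +1 since 94831 mod 8 = 7, so (91532/94831) = (+1)^2·(22883/94831); sign now -1
reciprocity: (22883/94831) = -1·(94831/22883) since 22883 mod 4 = 3, 94831 mod 4 = 3; sign now +1
(94831/22883) = (3299/22883)   [reduce mod 22883]
reciprocity: (3299/22883) = -1·(22883/3299) since 3299 mod 4 = 3, 22883 mod 4 = 3; sign now -1
(22883/3299) = (3089/3299)   [reduce mod 3299]
reciprocity: (3089/3299) = +1·(3299/3089) since 3089 mod 4 = 1, 3299 mod 4 = 3; sign now -1
(3299/3089) = (210/3089)   [reduce mod 3089]
210 = 2^1·105; (2/3089) = +1 since 3089 mod 8 = 1, so (210/3089) = (+1)^1·(105/3089); sign now -1
reciprocity: (105/3089) = +1·(3089/105) since 105 mod 4 = 1, 3089 mod 4 = 1; sign now -1
(3089/105) = (44/105)   [reduce mod 105]
44 = 2^2·11; (2/105) = +1 since 105 mod 8 = 1, so (44/105) = (+1)^2·(11/105); sign now -1
reciprocity: (11/105) = +1·(105/11) since 11 mod 4 = 3, 105 mod 4 = 1; sign now -1
(105/11) = (6/11)   [reduce mod 11]
6 = 2^1·3; (2/11) = -1 since 11 mod 8 = 3, so (6/11) = (-1)^1·(3/11); sign now +1
reciprocity: (3/11) = -1·(11/3) since 3 mod 4 = 3, 11 mod 4 = 3; sign now -1
(11/3) = (2/3)   [reduce mod 3]
2 = 2^1·1; (2/3) = -1 since 3 mod 8 = 3, so (2/3) = (-1)^1·(1/3); sign now +1
(1/3) = 1; final value = sign = +1

1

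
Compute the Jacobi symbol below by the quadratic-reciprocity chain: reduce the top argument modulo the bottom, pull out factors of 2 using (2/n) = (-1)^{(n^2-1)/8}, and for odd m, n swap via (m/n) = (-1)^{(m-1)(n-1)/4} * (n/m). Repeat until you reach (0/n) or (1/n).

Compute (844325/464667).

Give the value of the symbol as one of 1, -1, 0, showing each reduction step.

-1

(844325/464667): 844325 mod 464667 = 379658, so (844325/464667) = (379658/464667)
factor out 2^1: 379658 = 2^1·189829; with 464667 mod 8 = 3, (2/464667) = -1; sign now -1; continue with (189829/464667)
flip (189829/464667) -> (464667/189829): both odd, 189829 mod 4 = 1, 464667 mod 4 = 3, so the flip contributes +1; sign now -1
(464667/189829): 464667 mod 189829 = 85009, so (464667/189829) = (85009/189829)
flip (85009/189829) -> (189829/85009): both odd, 85009 mod 4 = 1, 189829 mod 4 = 1, so the flip contributes +1; sign now -1
(189829/85009): 189829 mod 85009 = 19811, so (189829/85009) = (19811/85009)
flip (19811/85009) -> (85009/19811): both odd, 19811 mod 4 = 3, 85009 mod 4 = 1, so the flip contributes +1; sign now -1
(85009/19811): 85009 mod 19811 = 5765, so (85009/19811) = (5765/19811)
flip (5765/19811) -> (19811/5765): both odd, 5765 mod 4 = 1, 19811 mod 4 = 3, so the flip contributes +1; sign now -1
(19811/5765): 19811 mod 5765 = 2516, so (19811/5765) = (2516/5765)
factor out 2^2: 2516 = 2^2·629; with 5765 mod 8 = 5, (2/5765) = -1; sign now -1; continue with (629/5765)
flip (629/5765) -> (5765/629): both odd, 629 mod 4 = 1, 5765 mod 4 = 1, so the flip contributes +1; sign now -1
(5765/629): 5765 mod 629 = 104, so (5765/629) = (104/629)
factor out 2^3: 104 = 2^3·13; with 629 mod 8 = 5, (2/629) = -1; sign now +1; continue with (13/629)
flip (13/629) -> (629/13): both odd, 13 mod 4 = 1, 629 mod 4 = 1, so the flip contributes +1; sign now +1
(629/13): 629 mod 13 = 5, so (629/13) = (5/13)
flip (5/13) -> (13/5): both odd, 5 mod 4 = 1, 13 mod 4 = 1, so the flip contributes +1; sign now +1
(13/5): 13 mod 5 = 3, so (13/5) = (3/5)
flip (3/5) -> (5/3): both odd, 3 mod 4 = 3, 5 mod 4 = 1, so the flip contributes +1; sign now +1
(5/3): 5 mod 3 = 2, so (5/3) = (2/3)
factor out 2^1: 2 = 2^1·1; with 3 mod 8 = 3, (2/3) = -1; sign now -1; continue with (1/3)
reached (1/3) = 1, so the symbol is -1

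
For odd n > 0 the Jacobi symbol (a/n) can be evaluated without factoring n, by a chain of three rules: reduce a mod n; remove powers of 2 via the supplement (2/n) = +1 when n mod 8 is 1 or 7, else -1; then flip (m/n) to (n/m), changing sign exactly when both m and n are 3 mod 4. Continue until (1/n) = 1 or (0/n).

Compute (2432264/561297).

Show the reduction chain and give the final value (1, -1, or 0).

(2432264/561297): 2432264 mod 561297 = 187076, so (2432264/561297) = (187076/561297)
factor out 2^2: 187076 = 2^2·46769; with 561297 mod 8 = 1, (2/561297) = +1; sign now +1; continue with (46769/561297)
flip (46769/561297) -> (561297/46769): both odd, 46769 mod 4 = 1, 561297 mod 4 = 1, so the flip contributes +1; sign now +1
(561297/46769): 561297 mod 46769 = 69, so (561297/46769) = (69/46769)
flip (69/46769) -> (46769/69): both odd, 69 mod 4 = 1, 46769 mod 4 = 1, so the flip contributes +1; sign now +1
(46769/69): 46769 mod 69 = 56, so (46769/69) = (56/69)
factor out 2^3: 56 = 2^3·7; with 69 mod 8 = 5, (2/69) = -1; sign now -1; continue with (7/69)
flip (7/69) -> (69/7): both odd, 7 mod 4 = 3, 69 mod 4 = 1, so the flip contributes +1; sign now -1
(69/7): 69 mod 7 = 6, so (69/7) = (6/7)
factor out 2^1: 6 = 2^1·3; with 7 mod 8 = 7, (2/7) = +1; sign now -1; continue with (3/7)
flip (3/7) -> (7/3): both odd, 3 mod 4 = 3, 7 mod 4 = 3, so the flip contributes -1; sign now +1
(7/3): 7 mod 3 = 1, so (7/3) = (1/3)
reached (1/3) = 1, so the symbol is +1

1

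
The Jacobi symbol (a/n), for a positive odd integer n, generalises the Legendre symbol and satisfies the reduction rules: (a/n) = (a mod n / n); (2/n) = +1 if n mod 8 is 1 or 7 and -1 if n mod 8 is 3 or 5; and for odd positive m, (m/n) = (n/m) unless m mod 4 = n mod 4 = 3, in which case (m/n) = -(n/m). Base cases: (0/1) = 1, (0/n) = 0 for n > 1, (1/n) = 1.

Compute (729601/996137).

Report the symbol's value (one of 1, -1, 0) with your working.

1

reciprocity: (729601/996137) = +1·(996137/729601) since 729601 mod 4 = 1, 996137 mod 4 = 1; sign now +1
(996137/729601) = (266536/729601)   [reduce mod 729601]
266536 = 2^3·33317; (2/729601) = +1 since 729601 mod 8 = 1, so (266536/729601) = (+1)^3·(33317/729601); sign now +1
reciprocity: (33317/729601) = +1·(729601/33317) since 33317 mod 4 = 1, 729601 mod 4 = 1; sign now +1
(729601/33317) = (29944/33317)   [reduce mod 33317]
29944 = 2^3·3743; (2/33317) = -1 since 33317 mod 8 = 5, so (29944/33317) = (-1)^3·(3743/33317); sign now -1
reciprocity: (3743/33317) = +1·(33317/3743) since 3743 mod 4 = 3, 33317 mod 4 = 1; sign now -1
(33317/3743) = (3373/3743)   [reduce mod 3743]
reciprocity: (3373/3743) = +1·(3743/3373) since 3373 mod 4 = 1, 3743 mod 4 = 3; sign now -1
(3743/3373) = (370/3373)   [reduce mod 3373]
370 = 2^1·185; (2/3373) = -1 since 3373 mod 8 = 5, so (370/3373) = (-1)^1·(185/3373); sign now +1
reciprocity: (185/3373) = +1·(3373/185) since 185 mod 4 = 1, 3373 mod 4 = 1; sign now +1
(3373/185) = (43/185)   [reduce mod 185]
reciprocity: (43/185) = +1·(185/43) since 43 mod 4 = 3, 185 mod 4 = 1; sign now +1
(185/43) = (13/43)   [reduce mod 43]
reciprocity: (13/43) = +1·(43/13) since 13 mod 4 = 1, 43 mod 4 = 3; sign now +1
(43/13) = (4/13)   [reduce mod 13]
4 = 2^2·1; (2/13) = -1 since 13 mod 8 = 5, so (4/13) = (-1)^2·(1/13); sign now +1
(1/13) = 1; final value = sign = +1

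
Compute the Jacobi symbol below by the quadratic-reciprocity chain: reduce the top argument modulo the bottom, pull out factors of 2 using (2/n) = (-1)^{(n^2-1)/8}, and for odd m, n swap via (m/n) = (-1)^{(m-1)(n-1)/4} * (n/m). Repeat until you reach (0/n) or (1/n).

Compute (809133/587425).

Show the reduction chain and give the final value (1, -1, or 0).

1

(809133/587425): 809133 mod 587425 = 221708, so (809133/587425) = (221708/587425)
factor out 2^2: 221708 = 2^2·55427; with 587425 mod 8 = 1, (2/587425) = +1; sign now +1; continue with (55427/587425)
flip (55427/587425) -> (587425/55427): both odd, 55427 mod 4 = 3, 587425 mod 4 = 1, so the flip contributes +1; sign now +1
(587425/55427): 587425 mod 55427 = 33155, so (587425/55427) = (33155/55427)
flip (33155/55427) -> (55427/33155): both odd, 33155 mod 4 = 3, 55427 mod 4 = 3, so the flip contributes -1; sign now -1
(55427/33155): 55427 mod 33155 = 22272, so (55427/33155) = (22272/33155)
factor out 2^8: 22272 = 2^8·87; with 33155 mod 8 = 3, (2/33155) = -1; sign now -1; continue with (87/33155)
flip (87/33155) -> (33155/87): both odd, 87 mod 4 = 3, 33155 mod 4 = 3, so the flip contributes -1; sign now +1
(33155/87): 33155 mod 87 = 8, so (33155/87) = (8/87)
factor out 2^3: 8 = 2^3·1; with 87 mod 8 = 7, (2/87) = +1; sign now +1; continue with (1/87)
reached (1/87) = 1, so the symbol is +1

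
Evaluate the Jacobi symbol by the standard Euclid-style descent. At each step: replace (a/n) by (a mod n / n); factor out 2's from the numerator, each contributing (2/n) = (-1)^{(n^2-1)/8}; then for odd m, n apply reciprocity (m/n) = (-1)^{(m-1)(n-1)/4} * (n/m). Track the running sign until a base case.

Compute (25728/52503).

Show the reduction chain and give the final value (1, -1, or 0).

0

factor out 2^7: 25728 = 2^7·201; with 52503 mod 8 = 7, (2/52503) = +1; sign now +1; continue with (201/52503)
flip (201/52503) -> (52503/201): both odd, 201 mod 4 = 1, 52503 mod 4 = 3, so the flip contributes +1; sign now +1
(52503/201): 52503 mod 201 = 42, so (52503/201) = (42/201)
factor out 2^1: 42 = 2^1·21; with 201 mod 8 = 1, (2/201) = +1; sign now +1; continue with (21/201)
flip (21/201) -> (201/21): both odd, 21 mod 4 = 1, 201 mod 4 = 1, so the flip contributes +1; sign now +1
(201/21): 201 mod 21 = 12, so (201/21) = (12/21)
factor out 2^2: 12 = 2^2·3; with 21 mod 8 = 5, (2/21) = -1; sign now +1; continue with (3/21)
flip (3/21) -> (21/3): both odd, 3 mod 4 = 3, 21 mod 4 = 1, so the flip contributes +1; sign now +1
(21/3): 21 mod 3 = 0, so (21/3) = (0/3)
reached (0/3); gcd(a, n) > 1, so (0/3) = 0 and the symbol is 0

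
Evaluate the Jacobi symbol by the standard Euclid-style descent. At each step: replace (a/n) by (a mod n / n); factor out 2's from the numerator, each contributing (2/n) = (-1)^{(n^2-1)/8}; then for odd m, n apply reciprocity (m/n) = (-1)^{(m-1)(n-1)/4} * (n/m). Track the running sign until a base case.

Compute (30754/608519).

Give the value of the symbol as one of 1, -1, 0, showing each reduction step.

1

factor out 2^1: 30754 = 2^1·15377; with 608519 mod 8 = 7, (2/608519) = +1; sign now +1; continue with (15377/608519)
flip (15377/608519) -> (608519/15377): both odd, 15377 mod 4 = 1, 608519 mod 4 = 3, so the flip contributes +1; sign now +1
(608519/15377): 608519 mod 15377 = 8816, so (608519/15377) = (8816/15377)
factor out 2^4: 8816 = 2^4·551; with 15377 mod 8 = 1, (2/15377) = +1; sign now +1; continue with (551/15377)
flip (551/15377) -> (15377/551): both odd, 551 mod 4 = 3, 15377 mod 4 = 1, so the flip contributes +1; sign now +1
(15377/551): 15377 mod 551 = 500, so (15377/551) = (500/551)
factor out 2^2: 500 = 2^2·125; with 551 mod 8 = 7, (2/551) = +1; sign now +1; continue with (125/551)
flip (125/551) -> (551/125): both odd, 125 mod 4 = 1, 551 mod 4 = 3, so the flip contributes +1; sign now +1
(551/125): 551 mod 125 = 51, so (551/125) = (51/125)
flip (51/125) -> (125/51): both odd, 51 mod 4 = 3, 125 mod 4 = 1, so the flip contributes +1; sign now +1
(125/51): 125 mod 51 = 23, so (125/51) = (23/51)
flip (23/51) -> (51/23): both odd, 23 mod 4 = 3, 51 mod 4 = 3, so the flip contributes -1; sign now -1
(51/23): 51 mod 23 = 5, so (51/23) = (5/23)
flip (5/23) -> (23/5): both odd, 5 mod 4 = 1, 23 mod 4 = 3, so the flip contributes +1; sign now -1
(23/5): 23 mod 5 = 3, so (23/5) = (3/5)
flip (3/5) -> (5/3): both odd, 3 mod 4 = 3, 5 mod 4 = 1, so the flip contributes +1; sign now -1
(5/3): 5 mod 3 = 2, so (5/3) = (2/3)
factor out 2^1: 2 = 2^1·1; with 3 mod 8 = 3, (2/3) = -1; sign now +1; continue with (1/3)
reached (1/3) = 1, so the symbol is +1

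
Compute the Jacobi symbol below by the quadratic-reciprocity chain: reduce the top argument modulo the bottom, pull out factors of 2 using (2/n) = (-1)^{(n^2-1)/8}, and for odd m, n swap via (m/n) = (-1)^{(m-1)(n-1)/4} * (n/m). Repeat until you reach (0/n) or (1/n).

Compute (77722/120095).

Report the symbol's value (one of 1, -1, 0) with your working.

-1

factor out 2^1: 77722 = 2^1·38861; with 120095 mod 8 = 7, (2/120095) = +1; sign now +1; continue with (38861/120095)
flip (38861/120095) -> (120095/38861): both odd, 38861 mod 4 = 1, 120095 mod 4 = 3, so the flip contributes +1; sign now +1
(120095/38861): 120095 mod 38861 = 3512, so (120095/38861) = (3512/38861)
factor out 2^3: 3512 = 2^3·439; with 38861 mod 8 = 5, (2/38861) = -1; sign now -1; continue with (439/38861)
flip (439/38861) -> (38861/439): both odd, 439 mod 4 = 3, 38861 mod 4 = 1, so the flip contributes +1; sign now -1
(38861/439): 38861 mod 439 = 229, so (38861/439) = (229/439)
flip (229/439) -> (439/229): both odd, 229 mod 4 = 1, 439 mod 4 = 3, so the flip contributes +1; sign now -1
(439/229): 439 mod 229 = 210, so (439/229) = (210/229)
factor out 2^1: 210 = 2^1·105; with 229 mod 8 = 5, (2/229) = -1; sign now +1; continue with (105/229)
flip (105/229) -> (229/105): both odd, 105 mod 4 = 1, 229 mod 4 = 1, so the flip contributes +1; sign now +1
(229/105): 229 mod 105 = 19, so (229/105) = (19/105)
flip (19/105) -> (105/19): both odd, 19 mod 4 = 3, 105 mod 4 = 1, so the flip contributes +1; sign now +1
(105/19): 105 mod 19 = 10, so (105/19) = (10/19)
factor out 2^1: 10 = 2^1·5; with 19 mod 8 = 3, (2/19) = -1; sign now -1; continue with (5/19)
flip (5/19) -> (19/5): both odd, 5 mod 4 = 1, 19 mod 4 = 3, so the flip contributes +1; sign now -1
(19/5): 19 mod 5 = 4, so (19/5) = (4/5)
factor out 2^2: 4 = 2^2·1; with 5 mod 8 = 5, (2/5) = -1; sign now -1; continue with (1/5)
reached (1/5) = 1, so the symbol is -1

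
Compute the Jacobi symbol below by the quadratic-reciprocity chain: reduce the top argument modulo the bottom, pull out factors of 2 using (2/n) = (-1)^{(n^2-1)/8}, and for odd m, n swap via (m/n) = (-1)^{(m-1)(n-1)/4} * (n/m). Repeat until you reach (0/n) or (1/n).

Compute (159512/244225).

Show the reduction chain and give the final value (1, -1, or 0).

1

factor out 2^3: 159512 = 2^3·19939; with 244225 mod 8 = 1, (2/244225) = +1; sign now +1; continue with (19939/244225)
flip (19939/244225) -> (244225/19939): both odd, 19939 mod 4 = 3, 244225 mod 4 = 1, so the flip contributes +1; sign now +1
(244225/19939): 244225 mod 19939 = 4957, so (244225/19939) = (4957/19939)
flip (4957/19939) -> (19939/4957): both odd, 4957 mod 4 = 1, 19939 mod 4 = 3, so the flip contributes +1; sign now +1
(19939/4957): 19939 mod 4957 = 111, so (19939/4957) = (111/4957)
flip (111/4957) -> (4957/111): both odd, 111 mod 4 = 3, 4957 mod 4 = 1, so the flip contributes +1; sign now +1
(4957/111): 4957 mod 111 = 73, so (4957/111) = (73/111)
flip (73/111) -> (111/73): both odd, 73 mod 4 = 1, 111 mod 4 = 3, so the flip contributes +1; sign now +1
(111/73): 111 mod 73 = 38, so (111/73) = (38/73)
factor out 2^1: 38 = 2^1·19; with 73 mod 8 = 1, (2/73) = +1; sign now +1; continue with (19/73)
flip (19/73) -> (73/19): both odd, 19 mod 4 = 3, 73 mod 4 = 1, so the flip contributes +1; sign now +1
(73/19): 73 mod 19 = 16, so (73/19) = (16/19)
factor out 2^4: 16 = 2^4·1; with 19 mod 8 = 3, (2/19) = -1; sign now +1; continue with (1/19)
reached (1/19) = 1, so the symbol is +1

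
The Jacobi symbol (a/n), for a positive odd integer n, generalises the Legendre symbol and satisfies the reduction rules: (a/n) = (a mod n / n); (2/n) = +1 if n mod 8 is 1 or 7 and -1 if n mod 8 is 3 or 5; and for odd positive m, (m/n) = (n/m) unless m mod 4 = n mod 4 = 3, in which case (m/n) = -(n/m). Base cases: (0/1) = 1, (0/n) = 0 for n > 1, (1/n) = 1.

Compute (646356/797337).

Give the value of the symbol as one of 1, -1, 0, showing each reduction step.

646356 = 2^2·161589; (2/797337) = +1 since 797337 mod 8 = 1, so (646356/797337) = (+1)^2·(161589/797337); sign now +1
reciprocity: (161589/797337) = +1·(797337/161589) since 161589 mod 4 = 1, 797337 mod 4 = 1; sign now +1
(797337/161589) = (150981/161589)   [reduce mod 161589]
reciprocity: (150981/161589) = +1·(161589/150981) since 150981 mod 4 = 1, 161589 mod 4 = 1; sign now +1
(161589/150981) = (10608/150981)   [reduce mod 150981]
10608 = 2^4·663; (2/150981) = -1 since 150981 mod 8 = 5, so (10608/150981) = (-1)^4·(663/150981); sign now +1
reciprocity: (663/150981) = +1·(150981/663) since 663 mod 4 = 3, 150981 mod 4 = 1; sign now +1
(150981/663) = (480/663)   [reduce mod 663]
480 = 2^5·15; (2/663) = +1 since 663 mod 8 = 7, so (480/663) = (+1)^5·(15/663); sign now +1
reciprocity: (15/663) = -1·(663/15) since 15 mod 4 = 3, 663 mod 4 = 3; sign now -1
(663/15) = (3/15)   [reduce mod 15]
reciprocity: (3/15) = -1·(15/3) since 3 mod 4 = 3, 15 mod 4 = 3; sign now +1
(15/3) = (0/3)   [reduce mod 3]
(0/3) = 0   [gcd(a, n) > 1]; final value = 0

0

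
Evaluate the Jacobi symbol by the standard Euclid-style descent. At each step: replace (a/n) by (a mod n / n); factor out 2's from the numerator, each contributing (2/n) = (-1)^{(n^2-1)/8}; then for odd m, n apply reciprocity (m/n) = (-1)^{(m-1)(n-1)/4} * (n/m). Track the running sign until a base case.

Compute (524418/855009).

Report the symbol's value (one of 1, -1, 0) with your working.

524418 = 2^1·262209; (2/855009) = +1 since 855009 mod 8 = 1, so (524418/855009) = (+1)^1·(262209/855009); sign now +1
reciprocity: (262209/855009) = +1·(855009/262209) since 262209 mod 4 = 1, 855009 mod 4 = 1; sign now +1
(855009/262209) = (68382/262209)   [reduce mod 262209]
68382 = 2^1·34191; (2/262209) = +1 since 262209 mod 8 = 1, so (68382/262209) = (+1)^1·(34191/262209); sign now +1
reciprocity: (34191/262209) = +1·(262209/34191) since 34191 mod 4 = 3, 262209 mod 4 = 1; sign now +1
(262209/34191) = (22872/34191)   [reduce mod 34191]
22872 = 2^3·2859; (2/34191) = +1 since 34191 mod 8 = 7, so (22872/34191) = (+1)^3·(2859/34191); sign now +1
reciprocity: (2859/34191) = -1·(34191/2859) since 2859 mod 4 = 3, 34191 mod 4 = 3; sign now -1
(34191/2859) = (2742/2859)   [reduce mod 2859]
2742 = 2^1·1371; (2/2859) = -1 since 2859 mod 8 = 3, so (2742/2859) = (-1)^1·(1371/2859); sign now +1
reciprocity: (1371/2859) = -1·(2859/1371) since 1371 mod 4 = 3, 2859 mod 4 = 3; sign now -1
(2859/1371) = (117/1371)   [reduce mod 1371]
reciprocity: (117/1371) = +1·(1371/117) since 117 mod 4 = 1, 1371 mod 4 = 3; sign now -1
(1371/117) = (84/117)   [reduce mod 117]
84 = 2^2·21; (2/117) = -1 since 117 mod 8 = 5, so (84/117) = (-1)^2·(21/117); sign now -1
reciprocity: (21/117) = +1·(117/21) since 21 mod 4 = 1, 117 mod 4 = 1; sign now -1
(117/21) = (12/21)   [reduce mod 21]
12 = 2^2·3; (2/21) = -1 since 21 mod 8 = 5, so (12/21) = (-1)^2·(3/21); sign now -1
reciprocity: (3/21) = +1·(21/3) since 3 mod 4 = 3, 21 mod 4 = 1; sign now -1
(21/3) = (0/3)   [reduce mod 3]
(0/3) = 0   [gcd(a, n) > 1]; final value = 0

0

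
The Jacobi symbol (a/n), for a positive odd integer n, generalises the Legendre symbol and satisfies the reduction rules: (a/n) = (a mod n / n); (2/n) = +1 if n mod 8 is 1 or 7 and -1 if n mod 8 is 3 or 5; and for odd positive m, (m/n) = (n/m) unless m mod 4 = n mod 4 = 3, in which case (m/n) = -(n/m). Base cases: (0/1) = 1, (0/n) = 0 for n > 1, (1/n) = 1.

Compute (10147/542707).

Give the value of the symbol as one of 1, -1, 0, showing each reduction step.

flip (10147/542707) -> (542707/10147): both odd, 10147 mod 4 = 3, 542707 mod 4 = 3, so the flip contributes -1; sign now -1
(542707/10147): 542707 mod 10147 = 4916, so (542707/10147) = (4916/10147)
factor out 2^2: 4916 = 2^2·1229; with 10147 mod 8 = 3, (2/10147) = -1; sign now -1; continue with (1229/10147)
flip (1229/10147) -> (10147/1229): both odd, 1229 mod 4 = 1, 10147 mod 4 = 3, so the flip contributes +1; sign now -1
(10147/1229): 10147 mod 1229 = 315, so (10147/1229) = (315/1229)
flip (315/1229) -> (1229/315): both odd, 315 mod 4 = 3, 1229 mod 4 = 1, so the flip contributes +1; sign now -1
(1229/315): 1229 mod 315 = 284, so (1229/315) = (284/315)
factor out 2^2: 284 = 2^2·71; with 315 mod 8 = 3, (2/315) = -1; sign now -1; continue with (71/315)
flip (71/315) -> (315/71): both odd, 71 mod 4 = 3, 315 mod 4 = 3, so the flip contributes -1; sign now +1
(315/71): 315 mod 71 = 31, so (315/71) = (31/71)
flip (31/71) -> (71/31): both odd, 31 mod 4 = 3, 71 mod 4 = 3, so the flip contributes -1; sign now -1
(71/31): 71 mod 31 = 9, so (71/31) = (9/31)
flip (9/31) -> (31/9): both odd, 9 mod 4 = 1, 31 mod 4 = 3, so the flip contributes +1; sign now -1
(31/9): 31 mod 9 = 4, so (31/9) = (4/9)
factor out 2^2: 4 = 2^2·1; with 9 mod 8 = 1, (2/9) = +1; sign now -1; continue with (1/9)
reached (1/9) = 1, so the symbol is -1

-1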